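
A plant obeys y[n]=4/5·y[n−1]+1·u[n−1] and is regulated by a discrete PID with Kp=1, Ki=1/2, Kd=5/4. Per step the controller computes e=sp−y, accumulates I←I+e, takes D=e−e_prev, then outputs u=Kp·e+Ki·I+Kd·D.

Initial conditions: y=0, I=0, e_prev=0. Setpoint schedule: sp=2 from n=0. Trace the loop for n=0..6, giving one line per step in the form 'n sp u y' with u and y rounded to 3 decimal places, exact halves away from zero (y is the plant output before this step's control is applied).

0 2 5.500 0.000
1 2 -11.125 5.500
2 2 27.619 -6.725
3 2 -62.950 22.239
4 2 148.480 -45.159
5 2 -345.345 112.352
6 2 807.861 -255.463

(exact arithmetic carried between steps; '≈' marks a value shown rounded to 6 d.p. or computed from one; I and e_prev carry over from the previous line; the table rounds u and y to 3 d.p., halves away from zero)
n=0: y=0, sp=2, e=sp−y=2; I=2, D=e−e_prev=2; u=1·2+1/2·2+5/4·2=5.5; next y=4/5·0+1·5.5=5.5
n=1: y=5.5, sp=2, e=sp−y=-3.5; I=-1.5, D=e−e_prev=-5.5; u=1·(-3.5)+1/2·(-1.5)+5/4·(-5.5)=-11.125; next y=4/5·5.5+1·(-11.125)=-6.725
n=2: y=-6.725, sp=2, e=sp−y=8.725; I=7.225, D=e−e_prev=12.225; u=1·8.725+1/2·7.225+5/4·12.225=27.61875; next y=4/5·(-6.725)+1·27.61875=22.23875
n=3: y=22.23875, sp=2, e=sp−y=-20.23875; I=-13.01375, D=e−e_prev=-28.96375; u=1·(-20.23875)+1/2·(-13.01375)+5/4·(-28.96375)≈-62.950313; next y=4/5·22.23875+1·(-62.950313)≈-45.159313
n=4: y≈-45.159313, sp=2, e=sp−y≈47.159313; I≈34.145563, D=e−e_prev≈67.398063; u=1·47.159313+1/2·34.145563+5/4·67.398063≈148.479672; next y=4/5·(-45.159313)+1·148.479672≈112.352222
n=5: y≈112.352222, sp=2, e=sp−y≈-110.352222; I≈-76.206659, D=e−e_prev≈-157.511534; u=1·(-110.352222)+1/2·(-76.206659)+5/4·(-157.511534)≈-345.344970; next y=4/5·112.352222+1·(-345.344970)≈-255.463192
n=6: y≈-255.463192, sp=2, e=sp−y≈257.463192; I≈181.256533, D=e−e_prev≈367.815414; u=1·257.463192+1/2·181.256533+5/4·367.815414≈807.860726; next y=4/5·(-255.463192)+1·807.860726≈603.490172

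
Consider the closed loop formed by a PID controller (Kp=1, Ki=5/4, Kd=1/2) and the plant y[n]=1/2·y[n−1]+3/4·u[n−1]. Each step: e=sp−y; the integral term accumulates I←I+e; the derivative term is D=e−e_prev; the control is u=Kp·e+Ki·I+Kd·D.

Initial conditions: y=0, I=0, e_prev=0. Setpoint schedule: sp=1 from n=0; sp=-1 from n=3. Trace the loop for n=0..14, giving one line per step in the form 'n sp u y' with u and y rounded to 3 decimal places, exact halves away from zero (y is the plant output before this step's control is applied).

(exact arithmetic carried between steps; '≈' marks a value shown rounded to 6 d.p. or computed from one; I and e_prev carry over from the previous line; the table rounds u and y to 3 d.p., halves away from zero)
n=0: y=0, sp=1, e=sp−y=1; I=1, D=e−e_prev=1; u=1·1+5/4·1+1/2·1=2.75; next y=1/2·0+3/4·2.75=2.0625
n=1: y=2.0625, sp=1, e=sp−y=-1.0625; I=-0.0625, D=e−e_prev=-2.0625; u=1·(-1.0625)+5/4·(-0.0625)+1/2·(-2.0625)=-2.171875; next y=1/2·2.0625+3/4·(-2.171875)≈-0.597656
n=2: y≈-0.597656, sp=1, e=sp−y≈1.597656; I≈1.535156, D=e−e_prev≈2.660156; u=1·1.597656+5/4·1.535156+1/2·2.660156≈4.846680; next y=1/2·(-0.597656)+3/4·4.846680≈3.336182
n=3: y≈3.336182, sp=-1, e=sp−y≈-4.336182; I≈-2.801025, D=e−e_prev≈-5.933838; u=1·(-4.336182)+5/4·(-2.801025)+1/2·(-5.933838)≈-10.804382; next y=1/2·3.336182+3/4·(-10.804382)≈-6.435196
n=4: y≈-6.435196, sp=-1, e=sp−y≈5.435196; I≈2.634171, D=e−e_prev≈9.771378; u=1·5.435196+5/4·2.634171+1/2·9.771378≈13.613598; next y=1/2·(-6.435196)+3/4·13.613598≈6.992600
n=5: y≈6.992600, sp=-1, e=sp−y≈-7.992600; I≈-5.358430, D=e−e_prev≈-13.427796; u=1·(-7.992600)+5/4·(-5.358430)+1/2·(-13.427796)≈-21.404536; next y=1/2·6.992600+3/4·(-21.404536)≈-12.557102
n=6: y≈-12.557102, sp=-1, e=sp−y≈11.557102; I≈6.198672, D=e−e_prev≈19.549702; u=1·11.557102+5/4·6.198672+1/2·19.549702≈29.080293; next y=1/2·(-12.557102)+3/4·29.080293≈15.531669
n=7: y≈15.531669, sp=-1, e=sp−y≈-16.531669; I≈-10.332997, D=e−e_prev≈-28.088770; u=1·(-16.531669)+5/4·(-10.332997)+1/2·(-28.088770)≈-43.492300; next y=1/2·15.531669+3/4·(-43.492300)≈-24.853391
n=8: y≈-24.853391, sp=-1, e=sp−y≈23.853391; I≈13.520394, D=e−e_prev≈40.385059; u=1·23.853391+5/4·13.520394+1/2·40.385059≈60.946412; next y=1/2·(-24.853391)+3/4·60.946412≈33.283114
n=9: y≈33.283114, sp=-1, e=sp−y≈-34.283114; I≈-20.762720, D=e−e_prev≈-58.136505; u=1·(-34.283114)+5/4·(-20.762720)+1/2·(-58.136505)≈-89.304767; next y=1/2·33.283114+3/4·(-89.304767)≈-50.337018
n=10: y≈-50.337018, sp=-1, e=sp−y≈49.337018; I≈28.574298, D=e−e_prev≈83.620132; u=1·49.337018+5/4·28.574298+1/2·83.620132≈126.864956; next y=1/2·(-50.337018)+3/4·126.864956≈69.980208
n=11: y≈69.980208, sp=-1, e=sp−y≈-70.980208; I≈-42.405910, D=e−e_prev≈-120.317226; u=1·(-70.980208)+5/4·(-42.405910)+1/2·(-120.317226)≈-184.146209; next y=1/2·69.980208+3/4·(-184.146209)≈-103.119553
n=12: y≈-103.119553, sp=-1, e=sp−y≈102.119553; I≈59.713642, D=e−e_prev≈173.099761; u=1·102.119553+5/4·59.713642+1/2·173.099761≈263.311486; next y=1/2·(-103.119553)+3/4·263.311486≈145.923838
n=13: y≈145.923838, sp=-1, e=sp−y≈-146.923838; I≈-87.210196, D=e−e_prev≈-249.043391; u=1·(-146.923838)+5/4·(-87.210196)+1/2·(-249.043391)≈-380.458279; next y=1/2·145.923838+3/4·(-380.458279)≈-212.381790
n=14: y≈-212.381790, sp=-1, e=sp−y≈211.381790; I≈124.171594, D=e−e_prev≈358.305628; u=1·211.381790+5/4·124.171594+1/2·358.305628≈545.749096; next y=1/2·(-212.381790)+3/4·545.749096≈303.120927

0 1 2.750 0.000
1 1 -2.172 2.063
2 1 4.847 -0.598
3 -1 -10.804 3.336
4 -1 13.614 -6.435
5 -1 -21.405 6.993
6 -1 29.080 -12.557
7 -1 -43.492 15.532
8 -1 60.946 -24.853
9 -1 -89.305 33.283
10 -1 126.865 -50.337
11 -1 -184.146 69.980
12 -1 263.311 -103.120
13 -1 -380.458 145.924
14 -1 545.749 -212.382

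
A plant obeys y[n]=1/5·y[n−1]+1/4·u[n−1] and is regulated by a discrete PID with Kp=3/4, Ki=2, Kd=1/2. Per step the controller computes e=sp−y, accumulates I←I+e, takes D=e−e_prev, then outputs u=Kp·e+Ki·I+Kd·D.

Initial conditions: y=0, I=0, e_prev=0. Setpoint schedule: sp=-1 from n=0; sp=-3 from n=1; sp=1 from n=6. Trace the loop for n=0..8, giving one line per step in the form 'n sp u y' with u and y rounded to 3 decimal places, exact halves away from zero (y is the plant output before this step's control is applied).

(exact arithmetic carried between steps; '≈' marks a value shown rounded to 6 d.p. or computed from one; I and e_prev carry over from the previous line; the table rounds u and y to 3 d.p., halves away from zero)
n=0: y=0, sp=-1, e=sp−y=-1; I=-1, D=e−e_prev=-1; u=3/4·(-1)+2·(-1)+1/2·(-1)=-3.25; next y=1/5·0+1/4·(-3.25)=-0.8125
n=1: y=-0.8125, sp=-3, e=sp−y=-2.1875; I=-3.1875, D=e−e_prev=-1.1875; u=3/4·(-2.1875)+2·(-3.1875)+1/2·(-1.1875)=-8.609375; next y=1/5·(-0.8125)+1/4·(-8.609375)≈-2.314844
n=2: y≈-2.314844, sp=-3, e=sp−y≈-0.685156; I≈-3.872656, D=e−e_prev≈1.502344; u=3/4·(-0.685156)+2·(-3.872656)+1/2·1.502344≈-7.508008; next y=1/5·(-2.314844)+1/4·(-7.508008)≈-2.339971
n=3: y≈-2.339971, sp=-3, e=sp−y≈-0.660029; I≈-4.532686, D=e−e_prev≈0.025127; u=3/4·(-0.660029)+2·(-4.532686)+1/2·0.025127≈-9.547830; next y=1/5·(-2.339971)+1/4·(-9.547830)≈-2.854952
n=4: y≈-2.854952, sp=-3, e=sp−y≈-0.145048; I≈-4.677734, D=e−e_prev≈0.514981; u=3/4·(-0.145048)+2·(-4.677734)+1/2·0.514981≈-9.206764; next y=1/5·(-2.854952)+1/4·(-9.206764)≈-2.872681
n=5: y≈-2.872681, sp=-3, e=sp−y≈-0.127319; I≈-4.805053, D=e−e_prev≈0.017730; u=3/4·(-0.127319)+2·(-4.805053)+1/2·0.017730≈-9.696730; next y=1/5·(-2.872681)+1/4·(-9.696730)≈-2.998719
n=6: y≈-2.998719, sp=1, e=sp−y≈3.998719; I≈-0.806334, D=e−e_prev≈4.126037; u=3/4·3.998719+2·(-0.806334)+1/2·4.126037≈3.449390; next y=1/5·(-2.998719)+1/4·3.449390≈0.262604
n=7: y≈0.262604, sp=1, e=sp−y≈0.737396; I≈-0.068938, D=e−e_prev≈-3.261322; u=3/4·0.737396+2·(-0.068938)+1/2·(-3.261322)≈-1.215489; next y=1/5·0.262604+1/4·(-1.215489)≈-0.251352
n=8: y≈-0.251352, sp=1, e=sp−y≈1.251352; I≈1.182414, D=e−e_prev≈0.513955; u=3/4·1.251352+2·1.182414+1/2·0.513955≈3.560319; next y=1/5·(-0.251352)+1/4·3.560319≈0.839809

0 -1 -3.250 0.000
1 -3 -8.609 -0.813
2 -3 -7.508 -2.315
3 -3 -9.548 -2.340
4 -3 -9.207 -2.855
5 -3 -9.697 -2.873
6 1 3.449 -2.999
7 1 -1.215 0.263
8 1 3.560 -0.251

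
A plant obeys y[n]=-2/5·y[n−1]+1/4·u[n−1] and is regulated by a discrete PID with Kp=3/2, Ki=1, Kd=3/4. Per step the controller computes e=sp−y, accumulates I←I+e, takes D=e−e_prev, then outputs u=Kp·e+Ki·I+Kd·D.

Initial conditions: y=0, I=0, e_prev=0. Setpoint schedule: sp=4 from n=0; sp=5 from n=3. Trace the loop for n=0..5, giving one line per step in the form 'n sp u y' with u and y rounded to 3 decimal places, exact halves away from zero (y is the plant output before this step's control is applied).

0 4 13.000 0.000
1 4 3.438 3.250
2 4 18.620 -0.441
3 5 6.409 4.831
4 5 26.556 -0.330
5 5 4.936 6.771

(exact arithmetic carried between steps; '≈' marks a value shown rounded to 6 d.p. or computed from one; I and e_prev carry over from the previous line; the table rounds u and y to 3 d.p., halves away from zero)
n=0: y=0, sp=4, e=sp−y=4; I=4, D=e−e_prev=4; u=3/2·4+1·4+3/4·4=13; next y=-2/5·0+1/4·13=3.25
n=1: y=3.25, sp=4, e=sp−y=0.75; I=4.75, D=e−e_prev=-3.25; u=3/2·0.75+1·4.75+3/4·(-3.25)=3.4375; next y=-2/5·3.25+1/4·3.4375=-0.440625
n=2: y=-0.440625, sp=4, e=sp−y=4.440625; I=9.190625, D=e−e_prev=3.690625; u=3/2·4.440625+1·9.190625+3/4·3.690625≈18.619531; next y=-2/5·(-0.440625)+1/4·18.619531≈4.831133
n=3: y≈4.831133, sp=5, e=sp−y≈0.168867; I≈9.359492, D=e−e_prev≈-4.271758; u=3/2·0.168867+1·9.359492+3/4·(-4.271758)≈6.408975; next y=-2/5·4.831133+1/4·6.408975≈-0.330209
n=4: y≈-0.330209, sp=5, e=sp−y≈5.330209; I≈14.689702, D=e−e_prev≈5.161342; u=3/2·5.330209+1·14.689702+3/4·5.161342≈26.556023; next y=-2/5·(-0.330209)+1/4·26.556023≈6.771089
n=5: y≈6.771089, sp=5, e=sp−y≈-1.771089; I≈12.918612, D=e−e_prev≈-7.101299; u=3/2·(-1.771089)+1·12.918612+3/4·(-7.101299)≈4.936004; next y=-2/5·6.771089+1/4·4.936004≈-1.474435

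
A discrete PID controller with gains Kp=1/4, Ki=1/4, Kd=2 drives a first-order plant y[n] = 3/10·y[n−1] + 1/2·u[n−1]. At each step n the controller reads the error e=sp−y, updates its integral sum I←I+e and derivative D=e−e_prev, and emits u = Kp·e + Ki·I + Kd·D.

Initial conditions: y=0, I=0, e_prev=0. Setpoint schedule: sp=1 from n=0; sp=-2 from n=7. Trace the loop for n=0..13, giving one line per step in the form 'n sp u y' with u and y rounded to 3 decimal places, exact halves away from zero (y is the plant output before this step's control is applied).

(exact arithmetic carried between steps; '≈' marks a value shown rounded to 6 d.p. or computed from one; I and e_prev carry over from the previous line; the table rounds u and y to 3 d.p., halves away from zero)
n=0: y=0, sp=1, e=sp−y=1; I=1, D=e−e_prev=1; u=1/4·1+1/4·1+2·1=2.5; next y=3/10·0+1/2·2.5=1.25
n=1: y=1.25, sp=1, e=sp−y=-0.25; I=0.75, D=e−e_prev=-1.25; u=1/4·(-0.25)+1/4·0.75+2·(-1.25)=-2.375; next y=3/10·1.25+1/2·(-2.375)=-0.8125
n=2: y=-0.8125, sp=1, e=sp−y=1.8125; I=2.5625, D=e−e_prev=2.0625; u=1/4·1.8125+1/4·2.5625+2·2.0625=5.21875; next y=3/10·(-0.8125)+1/2·5.21875=2.365625
n=3: y=2.365625, sp=1, e=sp−y=-1.365625; I=1.196875, D=e−e_prev=-3.178125; u=1/4·(-1.365625)+1/4·1.196875+2·(-3.178125)≈-6.398438; next y=3/10·2.365625+1/2·(-6.398438)≈-2.489531
n=4: y≈-2.489531, sp=1, e=sp−y≈3.489531; I≈4.686406, D=e−e_prev≈4.855156; u=1/4·3.489531+1/4·4.686406+2·4.855156≈11.754297; next y=3/10·(-2.489531)+1/2·11.754297≈5.130289
n=5: y≈5.130289, sp=1, e=sp−y≈-4.130289; I≈0.556117, D=e−e_prev≈-7.619820; u=1/4·(-4.130289)+1/4·0.556117+2·(-7.619820)≈-16.133184; next y=3/10·5.130289+1/2·(-16.133184)≈-6.527505
n=6: y≈-6.527505, sp=1, e=sp−y≈7.527505; I≈8.083622, D=e−e_prev≈11.657794; u=1/4·7.527505+1/4·8.083622+2·11.657794≈27.218370; next y=3/10·(-6.527505)+1/2·27.218370≈11.650934
n=7: y≈11.650934, sp=-2, e=sp−y≈-13.650934; I≈-5.567311, D=e−e_prev≈-21.178439; u=1/4·(-13.650934)+1/4·(-5.567311)+2·(-21.178439)≈-47.161438; next y=3/10·11.650934+1/2·(-47.161438)≈-20.085439
n=8: y≈-20.085439, sp=-2, e=sp−y≈18.085439; I≈12.518128, D=e−e_prev≈31.736373; u=1/4·18.085439+1/4·12.518128+2·31.736373≈71.123637; next y=3/10·(-20.085439)+1/2·71.123637≈29.536187
n=9: y≈29.536187, sp=-2, e=sp−y≈-31.536187; I≈-19.018059, D=e−e_prev≈-49.621626; u=1/4·(-31.536187)+1/4·(-19.018059)+2·(-49.621626)≈-111.881813; next y=3/10·29.536187+1/2·(-111.881813)≈-47.080051
n=10: y≈-47.080051, sp=-2, e=sp−y≈45.080051; I≈26.061992, D=e−e_prev≈76.616237; u=1/4·45.080051+1/4·26.061992+2·76.616237≈171.017986; next y=3/10·(-47.080051)+1/2·171.017986≈71.384978
n=11: y≈71.384978, sp=-2, e=sp−y≈-73.384978; I≈-47.322986, D=e−e_prev≈-118.465028; u=1/4·(-73.384978)+1/4·(-47.322986)+2·(-118.465028)≈-267.107047; next y=3/10·71.384978+1/2·(-267.107047)≈-112.138030
n=12: y≈-112.138030, sp=-2, e=sp−y≈110.138030; I≈62.815045, D=e−e_prev≈183.523008; u=1/4·110.138030+1/4·62.815045+2·183.523008≈410.284285; next y=3/10·(-112.138030)+1/2·410.284285≈171.500733
n=13: y≈171.500733, sp=-2, e=sp−y≈-173.500733; I≈-110.685689, D=e−e_prev≈-283.638764; u=1/4·(-173.500733)+1/4·(-110.685689)+2·(-283.638764)≈-638.324133; next y=3/10·171.500733+1/2·(-638.324133)≈-267.711846

0 1 2.500 0.000
1 1 -2.375 1.250
2 1 5.219 -0.813
3 1 -6.398 2.366
4 1 11.754 -2.490
5 1 -16.133 5.130
6 1 27.218 -6.528
7 -2 -47.161 11.651
8 -2 71.124 -20.085
9 -2 -111.882 29.536
10 -2 171.018 -47.080
11 -2 -267.107 71.385
12 -2 410.284 -112.138
13 -2 -638.324 171.501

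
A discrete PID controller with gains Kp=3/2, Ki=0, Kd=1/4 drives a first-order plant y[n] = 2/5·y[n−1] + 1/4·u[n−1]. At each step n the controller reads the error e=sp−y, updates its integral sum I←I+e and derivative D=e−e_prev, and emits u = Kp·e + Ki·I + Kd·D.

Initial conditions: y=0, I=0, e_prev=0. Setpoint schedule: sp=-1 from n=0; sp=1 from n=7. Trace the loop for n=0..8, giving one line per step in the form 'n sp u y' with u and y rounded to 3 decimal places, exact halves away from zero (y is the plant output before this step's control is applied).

0 -1 -1.750 0.000
1 -1 -0.734 -0.438
2 -1 -0.982 -0.359
3 -1 -0.909 -0.389
4 -1 -0.927 -0.383
5 -1 -0.922 -0.385
6 -1 -0.923 -0.384
7 1 2.577 -0.385
8 1 0.546 0.490

(exact arithmetic carried between steps; '≈' marks a value shown rounded to 6 d.p. or computed from one; I and e_prev carry over from the previous line; the table rounds u and y to 3 d.p., halves away from zero)
n=0: y=0, sp=-1, e=sp−y=-1; I=-1, D=e−e_prev=-1; u=3/2·(-1)+0·(-1)+1/4·(-1)=-1.75; next y=2/5·0+1/4·(-1.75)=-0.4375
n=1: y=-0.4375, sp=-1, e=sp−y=-0.5625; I=-1.5625, D=e−e_prev=0.4375; u=3/2·(-0.5625)+0·(-1.5625)+1/4·0.4375=-0.734375; next y=2/5·(-0.4375)+1/4·(-0.734375)≈-0.358594
n=2: y≈-0.358594, sp=-1, e=sp−y≈-0.641406; I≈-2.203906, D=e−e_prev≈-0.078906; u=3/2·(-0.641406)+0·(-2.203906)+1/4·(-0.078906)≈-0.981836; next y=2/5·(-0.358594)+1/4·(-0.981836)≈-0.388896
n=3: y≈-0.388896, sp=-1, e=sp−y≈-0.611104; I≈-2.815010, D=e−e_prev≈0.030303; u=3/2·(-0.611104)+0·(-2.815010)+1/4·0.030303≈-0.909080; next y=2/5·(-0.388896)+1/4·(-0.909080)≈-0.382828
n=4: y≈-0.382828, sp=-1, e=sp−y≈-0.617172; I≈-3.432181, D=e−e_prev≈-0.006068; u=3/2·(-0.617172)+0·(-3.432181)+1/4·(-0.006068)≈-0.927274; next y=2/5·(-0.382828)+1/4·(-0.927274)≈-0.384950
n=5: y≈-0.384950, sp=-1, e=sp−y≈-0.615050; I≈-4.047231, D=e−e_prev≈0.002121; u=3/2·(-0.615050)+0·(-4.047231)+1/4·0.002121≈-0.922045; next y=2/5·(-0.384950)+1/4·(-0.922045)≈-0.384491
n=6: y≈-0.384491, sp=-1, e=sp−y≈-0.615509; I≈-4.662740, D=e−e_prev≈-0.000459; u=3/2·(-0.615509)+0·(-4.662740)+1/4·(-0.000459)≈-0.923378; next y=2/5·(-0.384491)+1/4·(-0.923378)≈-0.384641
n=7: y≈-0.384641, sp=1, e=sp−y≈1.384641; I≈-3.278099, D=e−e_prev≈2.000150; u=3/2·1.384641+0·(-3.278099)+1/4·2.000150≈2.576999; next y=2/5·(-0.384641)+1/4·2.576999≈0.490393
n=8: y≈0.490393, sp=1, e=sp−y≈0.509607; I≈-2.768493, D=e−e_prev≈-0.875034; u=3/2·0.509607+0·(-2.768493)+1/4·(-0.875034)≈0.545651; next y=2/5·0.490393+1/4·0.545651≈0.332570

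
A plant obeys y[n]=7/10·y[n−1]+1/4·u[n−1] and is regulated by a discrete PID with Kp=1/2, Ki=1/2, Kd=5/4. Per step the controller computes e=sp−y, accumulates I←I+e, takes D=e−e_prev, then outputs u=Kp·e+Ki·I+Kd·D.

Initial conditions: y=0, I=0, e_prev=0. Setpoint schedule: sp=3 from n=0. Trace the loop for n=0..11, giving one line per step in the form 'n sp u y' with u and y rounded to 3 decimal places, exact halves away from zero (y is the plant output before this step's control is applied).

0 3 6.750 0.000
1 3 0.703 1.688
2 3 4.212 1.357
3 3 3.167 2.003
4 3 4.044 2.194
5 3 3.892 2.547
6 3 4.089 2.756
7 3 4.032 2.951
8 3 4.025 3.074
9 3 3.952 3.158
10 3 3.887 3.199
11 3 3.811 3.211

(exact arithmetic carried between steps; '≈' marks a value shown rounded to 6 d.p. or computed from one; I and e_prev carry over from the previous line; the table rounds u and y to 3 d.p., halves away from zero)
n=0: y=0, sp=3, e=sp−y=3; I=3, D=e−e_prev=3; u=1/2·3+1/2·3+5/4·3=6.75; next y=7/10·0+1/4·6.75=1.6875
n=1: y=1.6875, sp=3, e=sp−y=1.3125; I=4.3125, D=e−e_prev=-1.6875; u=1/2·1.3125+1/2·4.3125+5/4·(-1.6875)=0.703125; next y=7/10·1.6875+1/4·0.703125≈1.357031
n=2: y≈1.357031, sp=3, e=sp−y≈1.642969; I≈5.955469, D=e−e_prev≈0.330469; u=1/2·1.642969+1/2·5.955469+5/4·0.330469≈4.212305; next y=7/10·1.357031+1/4·4.212305≈2.002998
n=3: y≈2.002998, sp=3, e=sp−y≈0.997002; I≈6.952471, D=e−e_prev≈-0.645967; u=1/2·0.997002+1/2·6.952471+5/4·(-0.645967)≈3.167278; next y=7/10·2.002998+1/4·3.167278≈2.193918
n=4: y≈2.193918, sp=3, e=sp−y≈0.806082; I≈7.758553, D=e−e_prev≈-0.190920; u=1/2·0.806082+1/2·7.758553+5/4·(-0.190920)≈4.043667; next y=7/10·2.193918+1/4·4.043667≈2.546659
n=5: y≈2.546659, sp=3, e=sp−y≈0.453341; I≈8.211893, D=e−e_prev≈-0.352741; u=1/2·0.453341+1/2·8.211893+5/4·(-0.352741)≈3.891690; next y=7/10·2.546659+1/4·3.891690≈2.755584
n=6: y≈2.755584, sp=3, e=sp−y≈0.244416; I≈8.456309, D=e−e_prev≈-0.208925; u=1/2·0.244416+1/2·8.456309+5/4·(-0.208925)≈4.089207; next y=7/10·2.755584+1/4·4.089207≈2.951211
n=7: y≈2.951211, sp=3, e=sp−y≈0.048789; I≈8.505098, D=e−e_prev≈-0.195626; u=1/2·0.048789+1/2·8.505098+5/4·(-0.195626)≈4.032411; next y=7/10·2.951211+1/4·4.032411≈3.073950
n=8: y≈3.073950, sp=3, e=sp−y≈-0.073950; I≈8.431148, D=e−e_prev≈-0.122740; u=1/2·(-0.073950)+1/2·8.431148+5/4·(-0.122740)≈4.025175; next y=7/10·3.073950+1/4·4.025175≈3.158059
n=9: y≈3.158059, sp=3, e=sp−y≈-0.158059; I≈8.273090, D=e−e_prev≈-0.084109; u=1/2·(-0.158059)+1/2·8.273090+5/4·(-0.084109)≈3.952380; next y=7/10·3.158059+1/4·3.952380≈3.198736
n=10: y≈3.198736, sp=3, e=sp−y≈-0.198736; I≈8.074354, D=e−e_prev≈-0.040677; u=1/2·(-0.198736)+1/2·8.074354+5/4·(-0.040677)≈3.886962; next y=7/10·3.198736+1/4·3.886962≈3.210856
n=11: y≈3.210856, sp=3, e=sp−y≈-0.210856; I≈7.863498, D=e−e_prev≈-0.012120; u=1/2·(-0.210856)+1/2·7.863498+5/4·(-0.012120)≈3.811171; next y=7/10·3.210856+1/4·3.811171≈3.200392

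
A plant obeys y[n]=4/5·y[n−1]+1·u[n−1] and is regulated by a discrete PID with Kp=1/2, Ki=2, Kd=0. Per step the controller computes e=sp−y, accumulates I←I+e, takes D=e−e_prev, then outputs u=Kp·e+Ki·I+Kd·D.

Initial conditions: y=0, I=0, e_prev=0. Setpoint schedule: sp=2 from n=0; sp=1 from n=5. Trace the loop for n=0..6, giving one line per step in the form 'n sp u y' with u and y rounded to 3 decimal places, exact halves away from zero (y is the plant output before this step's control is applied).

0 2 5.000 0.000
1 2 -3.500 5.000
2 2 1.750 0.500
3 2 0.625 2.150
4 2 -0.163 2.345
5 1 -1.774 1.714
6 1 2.090 -0.403

(exact arithmetic carried between steps; '≈' marks a value shown rounded to 6 d.p. or computed from one; I and e_prev carry over from the previous line; the table rounds u and y to 3 d.p., halves away from zero)
n=0: y=0, sp=2, e=sp−y=2; I=2, D=e−e_prev=2; u=1/2·2+2·2+0·2=5; next y=4/5·0+1·5=5
n=1: y=5, sp=2, e=sp−y=-3; I=-1, D=e−e_prev=-5; u=1/2·(-3)+2·(-1)+0·(-5)=-3.5; next y=4/5·5+1·(-3.5)=0.5
n=2: y=0.5, sp=2, e=sp−y=1.5; I=0.5, D=e−e_prev=4.5; u=1/2·1.5+2·0.5+0·4.5=1.75; next y=4/5·0.5+1·1.75=2.15
n=3: y=2.15, sp=2, e=sp−y=-0.15; I=0.35, D=e−e_prev=-1.65; u=1/2·(-0.15)+2·0.35+0·(-1.65)=0.625; next y=4/5·2.15+1·0.625=2.345
n=4: y=2.345, sp=2, e=sp−y=-0.345; I=0.005, D=e−e_prev=-0.195; u=1/2·(-0.345)+2·0.005+0·(-0.195)=-0.1625; next y=4/5·2.345+1·(-0.1625)=1.7135
n=5: y=1.7135, sp=1, e=sp−y=-0.7135; I=-0.7085, D=e−e_prev=-0.3685; u=1/2·(-0.7135)+2·(-0.7085)+0·(-0.3685)=-1.77375; next y=4/5·1.7135+1·(-1.77375)=-0.40295
n=6: y=-0.40295, sp=1, e=sp−y=1.40295; I=0.69445, D=e−e_prev=2.11645; u=1/2·1.40295+2·0.69445+0·2.11645=2.090375; next y=4/5·(-0.40295)+1·2.090375=1.768015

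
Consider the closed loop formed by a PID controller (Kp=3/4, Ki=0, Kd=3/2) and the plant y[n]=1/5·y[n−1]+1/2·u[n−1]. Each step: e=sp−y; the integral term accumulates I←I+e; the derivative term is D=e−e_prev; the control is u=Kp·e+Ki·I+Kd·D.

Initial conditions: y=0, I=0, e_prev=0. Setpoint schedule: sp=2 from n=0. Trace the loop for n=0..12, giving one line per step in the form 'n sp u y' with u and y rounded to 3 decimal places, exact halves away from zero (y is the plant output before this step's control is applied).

0 2 4.500 0.000
1 2 -3.563 2.250
2 2 7.870 -1.331
3 2 -8.752 3.669
4 2 15.198 -3.642
5 2 -19.422 6.871
6 2 30.564 -8.337
7 2 -41.639 13.615
8 2 62.639 -18.096
9 2 -87.970 27.700
10 2 129.552 -38.445
11 2 -184.613 57.087
12 2 269.131 -80.889

(exact arithmetic carried between steps; '≈' marks a value shown rounded to 6 d.p. or computed from one; I and e_prev carry over from the previous line; the table rounds u and y to 3 d.p., halves away from zero)
n=0: y=0, sp=2, e=sp−y=2; I=2, D=e−e_prev=2; u=3/4·2+0·2+3/2·2=4.5; next y=1/5·0+1/2·4.5=2.25
n=1: y=2.25, sp=2, e=sp−y=-0.25; I=1.75, D=e−e_prev=-2.25; u=3/4·(-0.25)+0·1.75+3/2·(-2.25)=-3.5625; next y=1/5·2.25+1/2·(-3.5625)=-1.33125
n=2: y=-1.33125, sp=2, e=sp−y=3.33125; I=5.08125, D=e−e_prev=3.58125; u=3/4·3.33125+0·5.08125+3/2·3.58125≈7.870313; next y=1/5·(-1.33125)+1/2·7.870313≈3.668906
n=3: y≈3.668906, sp=2, e=sp−y≈-1.668906; I≈3.412344, D=e−e_prev≈-5.000156; u=3/4·(-1.668906)+0·3.412344+3/2·(-5.000156)≈-8.751914; next y=1/5·3.668906+1/2·(-8.751914)≈-3.642176
n=4: y≈-3.642176, sp=2, e=sp−y≈5.642176; I≈9.054520, D=e−e_prev≈7.311082; u=3/4·5.642176+0·9.054520+3/2·7.311082≈15.198255; next y=1/5·(-3.642176)+1/2·15.198255≈6.870692
n=5: y≈6.870692, sp=2, e=sp−y≈-4.870692; I≈4.183827, D=e−e_prev≈-10.512868; u=3/4·(-4.870692)+0·4.183827+3/2·(-10.512868)≈-19.422321; next y=1/5·6.870692+1/2·(-19.422321)≈-8.337022
n=6: y≈-8.337022, sp=2, e=sp−y≈10.337022; I≈14.520849, D=e−e_prev≈15.207714; u=3/4·10.337022+0·14.520849+3/2·15.207714≈30.564338; next y=1/5·(-8.337022)+1/2·30.564338≈13.614765
n=7: y≈13.614765, sp=2, e=sp−y≈-11.614765; I≈2.906085, D=e−e_prev≈-21.951787; u=3/4·(-11.614765)+0·2.906085+3/2·(-21.951787)≈-41.638754; next y=1/5·13.614765+1/2·(-41.638754)≈-18.096424
n=8: y≈-18.096424, sp=2, e=sp−y≈20.096424; I≈23.002509, D=e−e_prev≈31.711189; u=3/4·20.096424+0·23.002509+3/2·31.711189≈62.639101; next y=1/5·(-18.096424)+1/2·62.639101≈27.700266
n=9: y≈27.700266, sp=2, e=sp−y≈-25.700266; I≈-2.697757, D=e−e_prev≈-45.796690; u=3/4·(-25.700266)+0·(-2.697757)+3/2·(-45.796690)≈-87.970234; next y=1/5·27.700266+1/2·(-87.970234)≈-38.445064
n=10: y≈-38.445064, sp=2, e=sp−y≈40.445064; I≈37.747307, D=e−e_prev≈66.145330; u=3/4·40.445064+0·37.747307+3/2·66.145330≈129.551792; next y=1/5·(-38.445064)+1/2·129.551792≈57.086883
n=11: y≈57.086883, sp=2, e=sp−y≈-55.086883; I≈-17.339577, D=e−e_prev≈-95.531947; u=3/4·(-55.086883)+0·(-17.339577)+3/2·(-95.531947)≈-184.613084; next y=1/5·57.086883+1/2·(-184.613084)≈-80.889165
n=12: y≈-80.889165, sp=2, e=sp−y≈82.889165; I≈65.549588, D=e−e_prev≈137.976049; u=3/4·82.889165+0·65.549588+3/2·137.976049≈269.130947; next y=1/5·(-80.889165)+1/2·269.130947≈118.387640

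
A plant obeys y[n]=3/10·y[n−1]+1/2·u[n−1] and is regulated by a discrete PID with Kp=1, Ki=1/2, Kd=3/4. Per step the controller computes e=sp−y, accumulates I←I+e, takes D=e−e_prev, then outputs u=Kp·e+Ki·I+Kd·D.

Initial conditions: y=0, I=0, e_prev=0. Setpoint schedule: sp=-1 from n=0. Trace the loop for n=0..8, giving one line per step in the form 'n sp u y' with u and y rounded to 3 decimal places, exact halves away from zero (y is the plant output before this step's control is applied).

(exact arithmetic carried between steps; '≈' marks a value shown rounded to 6 d.p. or computed from one; I and e_prev carry over from the previous line; the table rounds u and y to 3 d.p., halves away from zero)
n=0: y=0, sp=-1, e=sp−y=-1; I=-1, D=e−e_prev=-1; u=1·(-1)+1/2·(-1)+3/4·(-1)=-2.25; next y=3/10·0+1/2·(-2.25)=-1.125
n=1: y=-1.125, sp=-1, e=sp−y=0.125; I=-0.875, D=e−e_prev=1.125; u=1·0.125+1/2·(-0.875)+3/4·1.125=0.53125; next y=3/10·(-1.125)+1/2·0.53125=-0.071875
n=2: y=-0.071875, sp=-1, e=sp−y=-0.928125; I=-1.803125, D=e−e_prev=-1.053125; u=1·(-0.928125)+1/2·(-1.803125)+3/4·(-1.053125)≈-2.619531; next y=3/10·(-0.071875)+1/2·(-2.619531)≈-1.331328
n=3: y≈-1.331328, sp=-1, e=sp−y≈0.331328; I≈-1.471797, D=e−e_prev≈1.259453; u=1·0.331328+1/2·(-1.471797)+3/4·1.259453≈0.540020; next y=3/10·(-1.331328)+1/2·0.540020≈-0.129389
n=4: y≈-0.129389, sp=-1, e=sp−y≈-0.870611; I≈-2.342408, D=e−e_prev≈-1.201939; u=1·(-0.870611)+1/2·(-2.342408)+3/4·(-1.201939)≈-2.943270; next y=3/10·(-0.129389)+1/2·(-2.943270)≈-1.510452
n=5: y≈-1.510452, sp=-1, e=sp−y≈0.510452; I≈-1.831957, D=e−e_prev≈1.381063; u=1·0.510452+1/2·(-1.831957)+3/4·1.381063≈0.630271; next y=3/10·(-1.510452)+1/2·0.630271≈-0.138000
n=6: y≈-0.138000, sp=-1, e=sp−y≈-0.862000; I≈-2.693956, D=e−e_prev≈-1.372451; u=1·(-0.862000)+1/2·(-2.693956)+3/4·(-1.372451)≈-3.238317; next y=3/10·(-0.138000)+1/2·(-3.238317)≈-1.660558
n=7: y≈-1.660558, sp=-1, e=sp−y≈0.660558; I≈-2.033398, D=e−e_prev≈1.522558; u=1·0.660558+1/2·(-2.033398)+3/4·1.522558≈0.785778; next y=3/10·(-1.660558)+1/2·0.785778≈-0.105279
n=8: y≈-0.105279, sp=-1, e=sp−y≈-0.894721; I≈-2.928119, D=e−e_prev≈-1.555280; u=1·(-0.894721)+1/2·(-2.928119)+3/4·(-1.555280)≈-3.525241; next y=3/10·(-0.105279)+1/2·(-3.525241)≈-1.794204

0 -1 -2.250 0.000
1 -1 0.531 -1.125
2 -1 -2.620 -0.072
3 -1 0.540 -1.331
4 -1 -2.943 -0.129
5 -1 0.630 -1.510
6 -1 -3.238 -0.138
7 -1 0.786 -1.661
8 -1 -3.525 -0.105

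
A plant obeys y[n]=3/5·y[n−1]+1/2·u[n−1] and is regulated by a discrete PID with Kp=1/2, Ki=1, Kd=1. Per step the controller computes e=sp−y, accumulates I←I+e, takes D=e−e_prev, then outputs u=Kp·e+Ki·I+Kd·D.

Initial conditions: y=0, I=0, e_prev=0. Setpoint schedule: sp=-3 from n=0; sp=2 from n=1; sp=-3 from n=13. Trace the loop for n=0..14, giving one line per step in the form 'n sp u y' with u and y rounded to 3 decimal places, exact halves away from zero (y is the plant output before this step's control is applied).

(exact arithmetic carried between steps; '≈' marks a value shown rounded to 6 d.p. or computed from one; I and e_prev carry over from the previous line; the table rounds u and y to 3 d.p., halves away from zero)
n=0: y=0, sp=-3, e=sp−y=-3; I=-3, D=e−e_prev=-3; u=1/2·(-3)+1·(-3)+1·(-3)=-7.5; next y=3/5·0+1/2·(-7.5)=-3.75
n=1: y=-3.75, sp=2, e=sp−y=5.75; I=2.75, D=e−e_prev=8.75; u=1/2·5.75+1·2.75+1·8.75=14.375; next y=3/5·(-3.75)+1/2·14.375=4.9375
n=2: y=4.9375, sp=2, e=sp−y=-2.9375; I=-0.1875, D=e−e_prev=-8.6875; u=1/2·(-2.9375)+1·(-0.1875)+1·(-8.6875)=-10.34375; next y=3/5·4.9375+1/2·(-10.34375)=-2.209375
n=3: y=-2.209375, sp=2, e=sp−y=4.209375; I=4.021875, D=e−e_prev=7.146875; u=1/2·4.209375+1·4.021875+1·7.146875≈13.273438; next y=3/5·(-2.209375)+1/2·13.273438≈5.311094
n=4: y≈5.311094, sp=2, e=sp−y≈-3.311094; I≈0.710781, D=e−e_prev≈-7.520469; u=1/2·(-3.311094)+1·0.710781+1·(-7.520469)≈-8.465234; next y=3/5·5.311094+1/2·(-8.465234)≈-1.045961
n=5: y≈-1.045961, sp=2, e=sp−y≈3.045961; I≈3.756742, D=e−e_prev≈6.357055; u=1/2·3.045961+1·3.756742+1·6.357055≈11.636777; next y=3/5·(-1.045961)+1/2·11.636777≈5.190812
n=6: y≈5.190812, sp=2, e=sp−y≈-3.190812; I≈0.565930, D=e−e_prev≈-6.236773; u=1/2·(-3.190812)+1·0.565930+1·(-6.236773)≈-7.266249; next y=3/5·5.190812+1/2·(-7.266249)≈-0.518637
n=7: y≈-0.518637, sp=2, e=sp−y≈2.518637; I≈3.084567, D=e−e_prev≈5.709449; u=1/2·2.518637+1·3.084567+1·5.709449≈10.053335; next y=3/5·(-0.518637)+1/2·10.053335≈4.715485
n=8: y≈4.715485, sp=2, e=sp−y≈-2.715485; I≈0.369082, D=e−e_prev≈-5.234123; u=1/2·(-2.715485)+1·0.369082+1·(-5.234123)≈-6.222783; next y=3/5·4.715485+1/2·(-6.222783)≈-0.282100
n=9: y≈-0.282100, sp=2, e=sp−y≈2.282100; I≈2.651182, D=e−e_prev≈4.997586; u=1/2·2.282100+1·2.651182+1·4.997586≈8.789818; next y=3/5·(-0.282100)+1/2·8.789818≈4.225649
n=10: y≈4.225649, sp=2, e=sp−y≈-2.225649; I≈0.425534, D=e−e_prev≈-4.507749; u=1/2·(-2.225649)+1·0.425534+1·(-4.507749)≈-5.195040; next y=3/5·4.225649+1/2·(-5.195040)≈-0.062131
n=11: y≈-0.062131, sp=2, e=sp−y≈2.062131; I≈2.487664, D=e−e_prev≈4.287780; u=1/2·2.062131+1·2.487664+1·4.287780≈7.806509; next y=3/5·(-0.062131)+1/2·7.806509≈3.865976
n=12: y≈3.865976, sp=2, e=sp−y≈-1.865976; I≈0.621688, D=e−e_prev≈-3.928107; u=1/2·(-1.865976)+1·0.621688+1·(-3.928107)≈-4.239407; next y=3/5·3.865976+1/2·(-4.239407)≈0.199882
n=13: y≈0.199882, sp=-3, e=sp−y≈-3.199882; I≈-2.578194, D=e−e_prev≈-1.333906; u=1/2·(-3.199882)+1·(-2.578194)+1·(-1.333906)≈-5.512041; next y=3/5·0.199882+1/2·(-5.512041)≈-2.636091
n=14: y≈-2.636091, sp=-3, e=sp−y≈-0.363909; I≈-2.942103, D=e−e_prev≈2.835973; u=1/2·(-0.363909)+1·(-2.942103)+1·2.835973≈-0.288084; next y=3/5·(-2.636091)+1/2·(-0.288084)≈-1.725697

0 -3 -7.500 0.000
1 2 14.375 -3.750
2 2 -10.344 4.938
3 2 13.273 -2.209
4 2 -8.465 5.311
5 2 11.637 -1.046
6 2 -7.266 5.191
7 2 10.053 -0.519
8 2 -6.223 4.715
9 2 8.790 -0.282
10 2 -5.195 4.226
11 2 7.807 -0.062
12 2 -4.239 3.866
13 -3 -5.512 0.200
14 -3 -0.288 -2.636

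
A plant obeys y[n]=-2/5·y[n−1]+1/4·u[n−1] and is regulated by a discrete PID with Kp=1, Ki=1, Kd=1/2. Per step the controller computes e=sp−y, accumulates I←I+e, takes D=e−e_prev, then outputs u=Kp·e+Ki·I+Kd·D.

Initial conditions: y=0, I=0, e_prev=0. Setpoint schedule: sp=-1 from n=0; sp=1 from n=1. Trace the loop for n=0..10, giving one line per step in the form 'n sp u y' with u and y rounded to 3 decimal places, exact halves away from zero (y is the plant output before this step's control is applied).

0 -1 -2.500 0.000
1 1 3.563 -0.625
2 1 -0.539 1.141
3 1 4.532 -0.591
4 1 0.356 1.369
5 1 5.537 -0.459
6 1 1.016 1.568
7 1 6.314 -0.373
8 1 1.464 1.728
9 1 6.919 -0.325
10 1 1.755 1.860

(exact arithmetic carried between steps; '≈' marks a value shown rounded to 6 d.p. or computed from one; I and e_prev carry over from the previous line; the table rounds u and y to 3 d.p., halves away from zero)
n=0: y=0, sp=-1, e=sp−y=-1; I=-1, D=e−e_prev=-1; u=1·(-1)+1·(-1)+1/2·(-1)=-2.5; next y=-2/5·0+1/4·(-2.5)=-0.625
n=1: y=-0.625, sp=1, e=sp−y=1.625; I=0.625, D=e−e_prev=2.625; u=1·1.625+1·0.625+1/2·2.625=3.5625; next y=-2/5·(-0.625)+1/4·3.5625=1.140625
n=2: y=1.140625, sp=1, e=sp−y=-0.140625; I=0.484375, D=e−e_prev=-1.765625; u=1·(-0.140625)+1·0.484375+1/2·(-1.765625)≈-0.539063; next y=-2/5·1.140625+1/4·(-0.539063)≈-0.591016
n=3: y≈-0.591016, sp=1, e=sp−y≈1.591016; I≈2.075391, D=e−e_prev≈1.731641; u=1·1.591016+1·2.075391+1/2·1.731641≈4.532227; next y=-2/5·(-0.591016)+1/4·4.532227≈1.369463
n=4: y≈1.369463, sp=1, e=sp−y≈-0.369463; I≈1.705928, D=e−e_prev≈-1.960479; u=1·(-0.369463)+1·1.705928+1/2·(-1.960479)≈0.356226; next y=-2/5·1.369463+1/4·0.356226≈-0.458729
n=5: y≈-0.458729, sp=1, e=sp−y≈1.458729; I≈3.164656, D=e−e_prev≈1.828192; u=1·1.458729+1·3.164656+1/2·1.828192≈5.537481; next y=-2/5·(-0.458729)+1/4·5.537481≈1.567862
n=6: y≈1.567862, sp=1, e=sp−y≈-0.567862; I≈2.596795, D=e−e_prev≈-2.026591; u=1·(-0.567862)+1·2.596795+1/2·(-2.026591)≈1.015638; next y=-2/5·1.567862+1/4·1.015638≈-0.373235
n=7: y≈-0.373235, sp=1, e=sp−y≈1.373235; I≈3.970030, D=e−e_prev≈1.941097; u=1·1.373235+1·3.970030+1/2·1.941097≈6.313814; next y=-2/5·(-0.373235)+1/4·6.313814≈1.727748
n=8: y≈1.727748, sp=1, e=sp−y≈-0.727748; I≈3.242282, D=e−e_prev≈-2.100983; u=1·(-0.727748)+1·3.242282+1/2·(-2.100983)≈1.464043; next y=-2/5·1.727748+1/4·1.464043≈-0.325088
n=9: y≈-0.325088, sp=1, e=sp−y≈1.325088; I≈4.567371, D=e−e_prev≈2.052836; u=1·1.325088+1·4.567371+1/2·2.052836≈6.918877; next y=-2/5·(-0.325088)+1/4·6.918877≈1.859754
n=10: y≈1.859754, sp=1, e=sp−y≈-0.859754; I≈3.707616, D=e−e_prev≈-2.184843; u=1·(-0.859754)+1·3.707616+1/2·(-2.184843)≈1.755440; next y=-2/5·1.859754+1/4·1.755440≈-0.305042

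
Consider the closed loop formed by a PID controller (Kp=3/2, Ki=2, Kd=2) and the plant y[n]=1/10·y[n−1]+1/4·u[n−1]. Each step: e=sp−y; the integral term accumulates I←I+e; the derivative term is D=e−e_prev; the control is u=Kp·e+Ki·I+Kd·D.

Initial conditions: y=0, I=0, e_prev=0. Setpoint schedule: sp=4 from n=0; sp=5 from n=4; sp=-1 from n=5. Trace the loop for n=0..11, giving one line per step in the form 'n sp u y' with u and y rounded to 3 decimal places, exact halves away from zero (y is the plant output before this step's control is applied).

(exact arithmetic carried between steps; '≈' marks a value shown rounded to 6 d.p. or computed from one; I and e_prev carry over from the previous line; the table rounds u and y to 3 d.p., halves away from zero)
n=0: y=0, sp=4, e=sp−y=4; I=4, D=e−e_prev=4; u=3/2·4+2·4+2·4=22; next y=1/10·0+1/4·22=5.5
n=1: y=5.5, sp=4, e=sp−y=-1.5; I=2.5, D=e−e_prev=-5.5; u=3/2·(-1.5)+2·2.5+2·(-5.5)=-8.25; next y=1/10·5.5+1/4·(-8.25)=-1.5125
n=2: y=-1.5125, sp=4, e=sp−y=5.5125; I=8.0125, D=e−e_prev=7.0125; u=3/2·5.5125+2·8.0125+2·7.0125=38.31875; next y=1/10·(-1.5125)+1/4·38.31875≈9.428438
n=3: y≈9.428438, sp=4, e=sp−y≈-5.428438; I≈2.584063, D=e−e_prev≈-10.940938; u=3/2·(-5.428438)+2·2.584063+2·(-10.940938)≈-24.856406; next y=1/10·9.428438+1/4·(-24.856406)≈-5.271258
n=4: y≈-5.271258, sp=5, e=sp−y≈10.271258; I≈12.855320, D=e−e_prev≈15.699695; u=3/2·10.271258+2·12.855320+2·15.699695≈72.516918; next y=1/10·(-5.271258)+1/4·72.516918≈17.602104
n=5: y≈17.602104, sp=-1, e=sp−y≈-18.602104; I≈-5.746783, D=e−e_prev≈-28.873362; u=3/2·(-18.602104)+2·(-5.746783)+2·(-28.873362)≈-97.143445; next y=1/10·17.602104+1/4·(-97.143445)≈-22.525651
n=6: y≈-22.525651, sp=-1, e=sp−y≈21.525651; I≈15.778868, D=e−e_prev≈40.127755; u=3/2·21.525651+2·15.778868+2·40.127755≈144.101721; next y=1/10·(-22.525651)+1/4·144.101721≈33.772865
n=7: y≈33.772865, sp=-1, e=sp−y≈-34.772865; I≈-18.993998, D=e−e_prev≈-56.298516; u=3/2·(-34.772865)+2·(-18.993998)+2·(-56.298516)≈-202.744325; next y=1/10·33.772865+1/4·(-202.744325)≈-47.308795
n=8: y≈-47.308795, sp=-1, e=sp−y≈46.308795; I≈27.314797, D=e−e_prev≈81.081660; u=3/2·46.308795+2·27.314797+2·81.081660≈286.256106; next y=1/10·(-47.308795)+1/4·286.256106≈66.833147
n=9: y≈66.833147, sp=-1, e=sp−y≈-67.833147; I≈-40.518350, D=e−e_prev≈-114.141942; u=3/2·(-67.833147)+2·(-40.518350)+2·(-114.141942)≈-411.070304; next y=1/10·66.833147+1/4·(-411.070304)≈-96.084261
n=10: y≈-96.084261, sp=-1, e=sp−y≈95.084261; I≈54.565911, D=e−e_prev≈162.917409; u=3/2·95.084261+2·54.565911+2·162.917409≈577.593032; next y=1/10·(-96.084261)+1/4·577.593032≈134.789832
n=11: y≈134.789832, sp=-1, e=sp−y≈-135.789832; I≈-81.223920, D=e−e_prev≈-230.874093; u=3/2·(-135.789832)+2·(-81.223920)+2·(-230.874093)≈-827.880775; next y=1/10·134.789832+1/4·(-827.880775)≈-193.491211

0 4 22.000 0.000
1 4 -8.250 5.500
2 4 38.319 -1.513
3 4 -24.856 9.428
4 5 72.517 -5.271
5 -1 -97.143 17.602
6 -1 144.102 -22.526
7 -1 -202.744 33.773
8 -1 286.256 -47.309
9 -1 -411.070 66.833
10 -1 577.593 -96.084
11 -1 -827.881 134.790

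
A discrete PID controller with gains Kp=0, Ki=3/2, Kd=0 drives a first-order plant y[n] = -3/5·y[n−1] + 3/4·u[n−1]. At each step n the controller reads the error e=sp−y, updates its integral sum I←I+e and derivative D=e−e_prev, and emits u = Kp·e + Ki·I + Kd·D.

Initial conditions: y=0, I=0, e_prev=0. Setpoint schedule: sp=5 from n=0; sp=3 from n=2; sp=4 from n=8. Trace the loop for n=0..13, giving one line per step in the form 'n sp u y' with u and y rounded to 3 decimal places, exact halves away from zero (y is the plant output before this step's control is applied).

0 5 7.500 0.000
1 5 6.563 5.625
2 3 8.742 1.547
3 3 4.799 5.629
4 3 8.966 0.222
5 3 3.579 6.591
6 3 9.984 -1.270
7 3 2.109 8.250
8 4 13.162 -3.368
9 4 1.323 11.892
10 4 16.537 -6.143
11 4 -1.596 16.089
12 4 20.679 -10.850
13 4 -6.350 22.020

(exact arithmetic carried between steps; '≈' marks a value shown rounded to 6 d.p. or computed from one; I and e_prev carry over from the previous line; the table rounds u and y to 3 d.p., halves away from zero)
n=0: y=0, sp=5, e=sp−y=5; I=5, D=e−e_prev=5; u=0·5+3/2·5+0·5=7.5; next y=-3/5·0+3/4·7.5=5.625
n=1: y=5.625, sp=5, e=sp−y=-0.625; I=4.375, D=e−e_prev=-5.625; u=0·(-0.625)+3/2·4.375+0·(-5.625)=6.5625; next y=-3/5·5.625+3/4·6.5625=1.546875
n=2: y=1.546875, sp=3, e=sp−y=1.453125; I=5.828125, D=e−e_prev=2.078125; u=0·1.453125+3/2·5.828125+0·2.078125≈8.742188; next y=-3/5·1.546875+3/4·8.742188≈5.628516
n=3: y≈5.628516, sp=3, e=sp−y≈-2.628516; I≈3.199609, D=e−e_prev≈-4.081641; u=0·(-2.628516)+3/2·3.199609+0·(-4.081641)≈4.799414; next y=-3/5·5.628516+3/4·4.799414≈0.222451
n=4: y≈0.222451, sp=3, e=sp−y≈2.777549; I≈5.977158, D=e−e_prev≈5.406064; u=0·2.777549+3/2·5.977158+0·5.406064≈8.965737; next y=-3/5·0.222451+3/4·8.965737≈6.590832
n=5: y≈6.590832, sp=3, e=sp−y≈-3.590832; I≈2.386326, D=e−e_prev≈-6.368381; u=0·(-3.590832)+3/2·2.386326+0·(-6.368381)≈3.579489; next y=-3/5·6.590832+3/4·3.579489≈-1.269883
n=6: y≈-1.269883, sp=3, e=sp−y≈4.269883; I≈6.656209, D=e−e_prev≈7.860715; u=0·4.269883+3/2·6.656209+0·7.860715≈9.984313; next y=-3/5·(-1.269883)+3/4·9.984313≈8.250164
n=7: y≈8.250164, sp=3, e=sp−y≈-5.250164; I≈1.406044, D=e−e_prev≈-9.520047; u=0·(-5.250164)+3/2·1.406044+0·(-9.520047)≈2.109066; next y=-3/5·8.250164+3/4·2.109066≈-3.368299
n=8: y≈-3.368299, sp=4, e=sp−y≈7.368299; I≈8.774343, D=e−e_prev≈12.618463; u=0·7.368299+3/2·8.774343+0·12.618463≈13.161515; next y=-3/5·(-3.368299)+3/4·13.161515≈11.892115
n=9: y≈11.892115, sp=4, e=sp−y≈-7.892115; I≈0.882228, D=e−e_prev≈-15.260414; u=0·(-7.892115)+3/2·0.882228+0·(-15.260414)≈1.323342; next y=-3/5·11.892115+3/4·1.323342≈-6.142763
n=10: y≈-6.142763, sp=4, e=sp−y≈10.142763; I≈11.024991, D=e−e_prev≈18.034878; u=0·10.142763+3/2·11.024991+0·18.034878≈16.537486; next y=-3/5·(-6.142763)+3/4·16.537486≈16.088772
n=11: y≈16.088772, sp=4, e=sp−y≈-12.088772; I≈-1.063781, D=e−e_prev≈-22.231535; u=0·(-12.088772)+3/2·(-1.063781)+0·(-22.231535)≈-1.595672; next y=-3/5·16.088772+3/4·(-1.595672)≈-10.850017
n=12: y≈-10.850017, sp=4, e=sp−y≈14.850017; I≈13.786236, D=e−e_prev≈26.938790; u=0·14.850017+3/2·13.786236+0·26.938790≈20.679354; next y=-3/5·(-10.850017)+3/4·20.679354≈22.019526
n=13: y≈22.019526, sp=4, e=sp−y≈-18.019526; I≈-4.233290, D=e−e_prev≈-32.869543; u=0·(-18.019526)+3/2·(-4.233290)+0·(-32.869543)≈-6.349935; next y=-3/5·22.019526+3/4·(-6.349935)≈-17.974167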